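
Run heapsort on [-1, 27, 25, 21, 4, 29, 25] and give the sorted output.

Build heap: [29, 27, 25, 21, 4, -1, 25]
Extract 29: [27, 25, 25, 21, 4, -1, 29]
Extract 27: [25, 21, 25, -1, 4, 27, 29]
Extract 25: [25, 21, 4, -1, 25, 27, 29]
Extract 25: [21, -1, 4, 25, 25, 27, 29]
Extract 21: [4, -1, 21, 25, 25, 27, 29]
Extract 4: [-1, 4, 21, 25, 25, 27, 29]


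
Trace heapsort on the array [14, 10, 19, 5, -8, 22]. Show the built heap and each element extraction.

Build heap: [22, 10, 19, 5, -8, 14]
Extract 22: [19, 10, 14, 5, -8, 22]
Extract 19: [14, 10, -8, 5, 19, 22]
Extract 14: [10, 5, -8, 14, 19, 22]
Extract 10: [5, -8, 10, 14, 19, 22]
Extract 5: [-8, 5, 10, 14, 19, 22]


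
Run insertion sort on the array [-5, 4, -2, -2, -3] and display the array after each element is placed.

First element -5 is already 'sorted'
Insert 4: shifted 0 elements -> [-5, 4, -2, -2, -3]
Insert -2: shifted 1 elements -> [-5, -2, 4, -2, -3]
Insert -2: shifted 1 elements -> [-5, -2, -2, 4, -3]
Insert -3: shifted 3 elements -> [-5, -3, -2, -2, 4]


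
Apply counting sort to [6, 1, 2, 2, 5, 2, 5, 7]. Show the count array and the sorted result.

Count array: [0, 1, 3, 0, 0, 2, 1, 1]
(count[i] = number of elements equal to i)
Cumulative count: [0, 1, 4, 4, 4, 6, 7, 8]
Sorted: [1, 2, 2, 2, 5, 5, 6, 7]


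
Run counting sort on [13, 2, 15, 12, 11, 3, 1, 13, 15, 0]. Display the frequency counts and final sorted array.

Count array: [1, 1, 1, 1, 0, 0, 0, 0, 0, 0, 0, 1, 1, 2, 0, 2]
(count[i] = number of elements equal to i)
Cumulative count: [1, 2, 3, 4, 4, 4, 4, 4, 4, 4, 4, 5, 6, 8, 8, 10]
Sorted: [0, 1, 2, 3, 11, 12, 13, 13, 15, 15]


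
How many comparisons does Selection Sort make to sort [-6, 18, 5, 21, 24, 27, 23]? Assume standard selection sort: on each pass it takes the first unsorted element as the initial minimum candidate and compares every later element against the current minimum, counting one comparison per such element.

Pass 1: scan indices 1..6 for the minimum = 6 comparison(s); min is -6, place at index 0 -> [-6, 18, 5, 21, 24, 27, 23]
Pass 2: scan indices 2..6 for the minimum = 5 comparison(s); min is 5, place at index 1 -> [-6, 5, 18, 21, 24, 27, 23]
Pass 3: scan indices 3..6 for the minimum = 4 comparison(s); min is 18, place at index 2 -> [-6, 5, 18, 21, 24, 27, 23]
Pass 4: scan indices 4..6 for the minimum = 3 comparison(s); min is 21, place at index 3 -> [-6, 5, 18, 21, 24, 27, 23]
Pass 5: scan indices 5..6 for the minimum = 2 comparison(s); min is 23, place at index 4 -> [-6, 5, 18, 21, 23, 27, 24]
Pass 6: scan indices 6..6 for the minimum = 1 comparison(s); min is 24, place at index 5 -> [-6, 5, 18, 21, 23, 24, 27]
Selection sort always scans the whole unsorted suffix, so the count is (n-1) + (n-2) + ... + 1 = n(n-1)/2 = 7*6/2 = 21 regardless of the input order.
Total comparisons: 6 + 5 + 4 + 3 + 2 + 1 = 21


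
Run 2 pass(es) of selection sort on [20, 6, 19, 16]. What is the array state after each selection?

Pass 1: Select minimum 6 at index 1, swap -> [6, 20, 19, 16]
Pass 2: Select minimum 16 at index 3, swap -> [6, 16, 19, 20]


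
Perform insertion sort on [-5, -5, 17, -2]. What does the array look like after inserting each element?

First element -5 is already 'sorted'
Insert -5: shifted 0 elements -> [-5, -5, 17, -2]
Insert 17: shifted 0 elements -> [-5, -5, 17, -2]
Insert -2: shifted 1 elements -> [-5, -5, -2, 17]


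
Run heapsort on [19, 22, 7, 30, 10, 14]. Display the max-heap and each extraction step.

Build heap: [30, 22, 14, 19, 10, 7]
Extract 30: [22, 19, 14, 7, 10, 30]
Extract 22: [19, 10, 14, 7, 22, 30]
Extract 19: [14, 10, 7, 19, 22, 30]
Extract 14: [10, 7, 14, 19, 22, 30]
Extract 10: [7, 10, 14, 19, 22, 30]


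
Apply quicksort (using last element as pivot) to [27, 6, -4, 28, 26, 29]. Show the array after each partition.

Partition 1: pivot=29 at index 5 -> [27, 6, -4, 28, 26, 29]
Partition 2: pivot=26 at index 2 -> [6, -4, 26, 28, 27, 29]
Partition 3: pivot=-4 at index 0 -> [-4, 6, 26, 28, 27, 29]
Partition 4: pivot=27 at index 3 -> [-4, 6, 26, 27, 28, 29]


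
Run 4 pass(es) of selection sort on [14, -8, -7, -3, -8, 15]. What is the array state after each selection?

Pass 1: Select minimum -8 at index 1, swap -> [-8, 14, -7, -3, -8, 15]
Pass 2: Select minimum -8 at index 4, swap -> [-8, -8, -7, -3, 14, 15]
Pass 3: Select minimum -7 at index 2, swap -> [-8, -8, -7, -3, 14, 15]
Pass 4: Select minimum -3 at index 3, swap -> [-8, -8, -7, -3, 14, 15]


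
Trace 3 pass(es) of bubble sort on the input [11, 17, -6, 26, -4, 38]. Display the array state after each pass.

After pass 1: [11, -6, 17, -4, 26, 38] (2 swaps)
After pass 2: [-6, 11, -4, 17, 26, 38] (2 swaps)
After pass 3: [-6, -4, 11, 17, 26, 38] (1 swaps)
Total swaps: 5


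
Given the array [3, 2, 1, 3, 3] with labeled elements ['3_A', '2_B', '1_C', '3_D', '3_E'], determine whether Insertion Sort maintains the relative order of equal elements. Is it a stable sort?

Trace Insertion Sort on the labeled array (the key is the number; the letter only tracks identity):
  Insert 2_B at index 0: [2_B, 3_A, 1_C, 3_D, 3_E]
  Insert 1_C at index 0: [1_C, 2_B, 3_A, 3_D, 3_E]
  Insert 3_D at index 3: [1_C, 2_B, 3_A, 3_D, 3_E]
  Insert 3_E at index 4: [1_C, 2_B, 3_A, 3_D, 3_E]
Final order: [1_C, 2_B, 3_A, 3_D, 3_E]
Equal keys:
  value 3: originally 3_A, 3_D, 3_E; after sorting 3_A, 3_D, 3_E -> order preserved
All equal keys kept their original relative order. Insertion Sort is stable: elements are shifted only while they are strictly greater than the key, so a key is inserted after any equal elements already placed.
Answer: Stable


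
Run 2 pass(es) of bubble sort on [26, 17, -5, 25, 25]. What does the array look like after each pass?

After pass 1: [17, -5, 25, 25, 26] (4 swaps)
After pass 2: [-5, 17, 25, 25, 26] (1 swaps)
Total swaps: 5


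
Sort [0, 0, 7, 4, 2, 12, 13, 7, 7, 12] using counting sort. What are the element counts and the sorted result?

Count array: [2, 0, 1, 0, 1, 0, 0, 3, 0, 0, 0, 0, 2, 1]
(count[i] = number of elements equal to i)
Cumulative count: [2, 2, 3, 3, 4, 4, 4, 7, 7, 7, 7, 7, 9, 10]
Sorted: [0, 0, 2, 4, 7, 7, 7, 12, 12, 13]


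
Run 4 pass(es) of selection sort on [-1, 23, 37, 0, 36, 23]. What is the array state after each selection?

Pass 1: Select minimum -1 at index 0, swap -> [-1, 23, 37, 0, 36, 23]
Pass 2: Select minimum 0 at index 3, swap -> [-1, 0, 37, 23, 36, 23]
Pass 3: Select minimum 23 at index 3, swap -> [-1, 0, 23, 37, 36, 23]
Pass 4: Select minimum 23 at index 5, swap -> [-1, 0, 23, 23, 36, 37]


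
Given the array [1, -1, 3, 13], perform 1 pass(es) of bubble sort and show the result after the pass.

After pass 1: [-1, 1, 3, 13] (1 swaps)
Total swaps: 1


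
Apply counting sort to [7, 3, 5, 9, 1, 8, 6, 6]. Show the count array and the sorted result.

Count array: [0, 1, 0, 1, 0, 1, 2, 1, 1, 1]
(count[i] = number of elements equal to i)
Cumulative count: [0, 1, 1, 2, 2, 3, 5, 6, 7, 8]
Sorted: [1, 3, 5, 6, 6, 7, 8, 9]


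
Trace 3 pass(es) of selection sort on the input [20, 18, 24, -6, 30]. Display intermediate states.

Pass 1: Select minimum -6 at index 3, swap -> [-6, 18, 24, 20, 30]
Pass 2: Select minimum 18 at index 1, swap -> [-6, 18, 24, 20, 30]
Pass 3: Select minimum 20 at index 3, swap -> [-6, 18, 20, 24, 30]


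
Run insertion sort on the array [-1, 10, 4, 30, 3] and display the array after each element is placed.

First element -1 is already 'sorted'
Insert 10: shifted 0 elements -> [-1, 10, 4, 30, 3]
Insert 4: shifted 1 elements -> [-1, 4, 10, 30, 3]
Insert 30: shifted 0 elements -> [-1, 4, 10, 30, 3]
Insert 3: shifted 3 elements -> [-1, 3, 4, 10, 30]


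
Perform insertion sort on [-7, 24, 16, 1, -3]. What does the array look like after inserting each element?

First element -7 is already 'sorted'
Insert 24: shifted 0 elements -> [-7, 24, 16, 1, -3]
Insert 16: shifted 1 elements -> [-7, 16, 24, 1, -3]
Insert 1: shifted 2 elements -> [-7, 1, 16, 24, -3]
Insert -3: shifted 3 elements -> [-7, -3, 1, 16, 24]


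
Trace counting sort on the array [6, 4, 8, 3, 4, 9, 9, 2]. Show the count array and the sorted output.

Count array: [0, 0, 1, 1, 2, 0, 1, 0, 1, 2]
(count[i] = number of elements equal to i)
Cumulative count: [0, 0, 1, 2, 4, 4, 5, 5, 6, 8]
Sorted: [2, 3, 4, 4, 6, 8, 9, 9]


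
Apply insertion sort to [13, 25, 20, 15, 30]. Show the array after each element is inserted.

First element 13 is already 'sorted'
Insert 25: shifted 0 elements -> [13, 25, 20, 15, 30]
Insert 20: shifted 1 elements -> [13, 20, 25, 15, 30]
Insert 15: shifted 2 elements -> [13, 15, 20, 25, 30]
Insert 30: shifted 0 elements -> [13, 15, 20, 25, 30]


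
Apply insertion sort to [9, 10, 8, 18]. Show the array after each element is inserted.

First element 9 is already 'sorted'
Insert 10: shifted 0 elements -> [9, 10, 8, 18]
Insert 8: shifted 2 elements -> [8, 9, 10, 18]
Insert 18: shifted 0 elements -> [8, 9, 10, 18]


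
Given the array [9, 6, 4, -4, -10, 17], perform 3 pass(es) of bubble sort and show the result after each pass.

After pass 1: [6, 4, -4, -10, 9, 17] (4 swaps)
After pass 2: [4, -4, -10, 6, 9, 17] (3 swaps)
After pass 3: [-4, -10, 4, 6, 9, 17] (2 swaps)
Total swaps: 9


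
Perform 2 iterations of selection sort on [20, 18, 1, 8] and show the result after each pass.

Pass 1: Select minimum 1 at index 2, swap -> [1, 18, 20, 8]
Pass 2: Select minimum 8 at index 3, swap -> [1, 8, 20, 18]


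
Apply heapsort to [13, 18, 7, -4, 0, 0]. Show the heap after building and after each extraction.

Build heap: [18, 13, 7, -4, 0, 0]
Extract 18: [13, 0, 7, -4, 0, 18]
Extract 13: [7, 0, 0, -4, 13, 18]
Extract 7: [0, -4, 0, 7, 13, 18]
Extract 0: [0, -4, 0, 7, 13, 18]
Extract 0: [-4, 0, 0, 7, 13, 18]


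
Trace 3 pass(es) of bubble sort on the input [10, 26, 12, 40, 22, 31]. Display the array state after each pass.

After pass 1: [10, 12, 26, 22, 31, 40] (3 swaps)
After pass 2: [10, 12, 22, 26, 31, 40] (1 swaps)
After pass 3: [10, 12, 22, 26, 31, 40] (0 swaps)
Total swaps: 4


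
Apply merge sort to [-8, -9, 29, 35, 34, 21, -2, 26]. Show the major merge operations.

Divide and conquer:
  Merge [-8] + [-9] -> [-9, -8]
  Merge [29] + [35] -> [29, 35]
  Merge [-9, -8] + [29, 35] -> [-9, -8, 29, 35]
  Merge [34] + [21] -> [21, 34]
  Merge [-2] + [26] -> [-2, 26]
  Merge [21, 34] + [-2, 26] -> [-2, 21, 26, 34]
  Merge [-9, -8, 29, 35] + [-2, 21, 26, 34] -> [-9, -8, -2, 21, 26, 29, 34, 35]


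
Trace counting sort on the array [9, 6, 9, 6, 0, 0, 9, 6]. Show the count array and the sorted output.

Count array: [2, 0, 0, 0, 0, 0, 3, 0, 0, 3]
(count[i] = number of elements equal to i)
Cumulative count: [2, 2, 2, 2, 2, 2, 5, 5, 5, 8]
Sorted: [0, 0, 6, 6, 6, 9, 9, 9]


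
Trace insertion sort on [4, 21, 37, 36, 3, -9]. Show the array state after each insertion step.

First element 4 is already 'sorted'
Insert 21: shifted 0 elements -> [4, 21, 37, 36, 3, -9]
Insert 37: shifted 0 elements -> [4, 21, 37, 36, 3, -9]
Insert 36: shifted 1 elements -> [4, 21, 36, 37, 3, -9]
Insert 3: shifted 4 elements -> [3, 4, 21, 36, 37, -9]
Insert -9: shifted 5 elements -> [-9, 3, 4, 21, 36, 37]


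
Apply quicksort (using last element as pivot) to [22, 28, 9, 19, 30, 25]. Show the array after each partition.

Partition 1: pivot=25 at index 3 -> [22, 9, 19, 25, 30, 28]
Partition 2: pivot=19 at index 1 -> [9, 19, 22, 25, 30, 28]
Partition 3: pivot=28 at index 4 -> [9, 19, 22, 25, 28, 30]


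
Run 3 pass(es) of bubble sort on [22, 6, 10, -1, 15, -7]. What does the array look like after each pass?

After pass 1: [6, 10, -1, 15, -7, 22] (5 swaps)
After pass 2: [6, -1, 10, -7, 15, 22] (2 swaps)
After pass 3: [-1, 6, -7, 10, 15, 22] (2 swaps)
Total swaps: 9


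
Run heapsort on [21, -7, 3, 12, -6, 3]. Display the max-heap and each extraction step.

Build heap: [21, 12, 3, -7, -6, 3]
Extract 21: [12, 3, 3, -7, -6, 21]
Extract 12: [3, -6, 3, -7, 12, 21]
Extract 3: [3, -6, -7, 3, 12, 21]
Extract 3: [-6, -7, 3, 3, 12, 21]
Extract -6: [-7, -6, 3, 3, 12, 21]


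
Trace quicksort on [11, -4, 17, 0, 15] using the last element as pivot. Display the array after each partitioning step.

Partition 1: pivot=15 at index 3 -> [11, -4, 0, 15, 17]
Partition 2: pivot=0 at index 1 -> [-4, 0, 11, 15, 17]


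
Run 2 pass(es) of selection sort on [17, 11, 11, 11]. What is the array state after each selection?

Pass 1: Select minimum 11 at index 1, swap -> [11, 17, 11, 11]
Pass 2: Select minimum 11 at index 2, swap -> [11, 11, 17, 11]


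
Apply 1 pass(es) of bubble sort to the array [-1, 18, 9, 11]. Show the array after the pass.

After pass 1: [-1, 9, 11, 18] (2 swaps)
Total swaps: 2


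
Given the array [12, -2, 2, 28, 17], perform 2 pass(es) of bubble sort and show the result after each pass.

After pass 1: [-2, 2, 12, 17, 28] (3 swaps)
After pass 2: [-2, 2, 12, 17, 28] (0 swaps)
Total swaps: 3


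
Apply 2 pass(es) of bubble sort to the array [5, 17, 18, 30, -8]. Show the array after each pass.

After pass 1: [5, 17, 18, -8, 30] (1 swaps)
After pass 2: [5, 17, -8, 18, 30] (1 swaps)
Total swaps: 2


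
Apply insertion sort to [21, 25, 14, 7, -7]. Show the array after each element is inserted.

First element 21 is already 'sorted'
Insert 25: shifted 0 elements -> [21, 25, 14, 7, -7]
Insert 14: shifted 2 elements -> [14, 21, 25, 7, -7]
Insert 7: shifted 3 elements -> [7, 14, 21, 25, -7]
Insert -7: shifted 4 elements -> [-7, 7, 14, 21, 25]


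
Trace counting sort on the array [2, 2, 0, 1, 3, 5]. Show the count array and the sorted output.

Count array: [1, 1, 2, 1, 0, 1]
(count[i] = number of elements equal to i)
Cumulative count: [1, 2, 4, 5, 5, 6]
Sorted: [0, 1, 2, 2, 3, 5]


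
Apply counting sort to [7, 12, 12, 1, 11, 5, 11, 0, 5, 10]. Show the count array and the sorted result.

Count array: [1, 1, 0, 0, 0, 2, 0, 1, 0, 0, 1, 2, 2]
(count[i] = number of elements equal to i)
Cumulative count: [1, 2, 2, 2, 2, 4, 4, 5, 5, 5, 6, 8, 10]
Sorted: [0, 1, 5, 5, 7, 10, 11, 11, 12, 12]


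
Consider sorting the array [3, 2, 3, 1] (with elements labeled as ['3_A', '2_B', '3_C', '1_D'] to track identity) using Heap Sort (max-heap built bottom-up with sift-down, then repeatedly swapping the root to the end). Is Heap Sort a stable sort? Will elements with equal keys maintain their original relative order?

Trace Heap Sort on the labeled array (the key is the number; the letter only tracks identity):
  Build max-heap: [3_A, 2_B, 3_C, 1_D]
  Swap root 3_A to index 3, re-heapify first 3 -> [3_C, 2_B, 1_D, 3_A]
  Swap root 3_C to index 2, re-heapify first 2 -> [2_B, 1_D, 3_C, 3_A]
  Swap root 2_B to index 1, re-heapify first 1 -> [1_D, 2_B, 3_C, 3_A]
Final order: [1_D, 2_B, 3_C, 3_A]
Equal keys:
  value 3: originally 3_A, 3_C; after sorting 3_C, 3_A -> order changed
Equal keys were reordered, so Heap Sort is not stable: heap construction and root-to-end swaps move elements without regard to the original order of equal keys. (One such input is enough; an unstable sort may happen to preserve order on other inputs, but it gives no guarantee.)
Answer: Not stable


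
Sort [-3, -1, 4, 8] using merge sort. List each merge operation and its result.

Divide and conquer:
  Merge [-3] + [-1] -> [-3, -1]
  Merge [4] + [8] -> [4, 8]
  Merge [-3, -1] + [4, 8] -> [-3, -1, 4, 8]


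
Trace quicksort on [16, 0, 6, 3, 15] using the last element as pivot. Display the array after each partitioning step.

Partition 1: pivot=15 at index 3 -> [0, 6, 3, 15, 16]
Partition 2: pivot=3 at index 1 -> [0, 3, 6, 15, 16]


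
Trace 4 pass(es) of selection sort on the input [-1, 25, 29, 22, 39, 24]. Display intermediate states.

Pass 1: Select minimum -1 at index 0, swap -> [-1, 25, 29, 22, 39, 24]
Pass 2: Select minimum 22 at index 3, swap -> [-1, 22, 29, 25, 39, 24]
Pass 3: Select minimum 24 at index 5, swap -> [-1, 22, 24, 25, 39, 29]
Pass 4: Select minimum 25 at index 3, swap -> [-1, 22, 24, 25, 39, 29]


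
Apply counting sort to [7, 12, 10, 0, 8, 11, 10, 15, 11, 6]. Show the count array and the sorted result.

Count array: [1, 0, 0, 0, 0, 0, 1, 1, 1, 0, 2, 2, 1, 0, 0, 1]
(count[i] = number of elements equal to i)
Cumulative count: [1, 1, 1, 1, 1, 1, 2, 3, 4, 4, 6, 8, 9, 9, 9, 10]
Sorted: [0, 6, 7, 8, 10, 10, 11, 11, 12, 15]


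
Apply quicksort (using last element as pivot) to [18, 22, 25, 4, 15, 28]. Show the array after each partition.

Partition 1: pivot=28 at index 5 -> [18, 22, 25, 4, 15, 28]
Partition 2: pivot=15 at index 1 -> [4, 15, 25, 18, 22, 28]
Partition 3: pivot=22 at index 3 -> [4, 15, 18, 22, 25, 28]


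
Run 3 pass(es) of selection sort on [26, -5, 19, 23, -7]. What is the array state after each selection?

Pass 1: Select minimum -7 at index 4, swap -> [-7, -5, 19, 23, 26]
Pass 2: Select minimum -5 at index 1, swap -> [-7, -5, 19, 23, 26]
Pass 3: Select minimum 19 at index 2, swap -> [-7, -5, 19, 23, 26]


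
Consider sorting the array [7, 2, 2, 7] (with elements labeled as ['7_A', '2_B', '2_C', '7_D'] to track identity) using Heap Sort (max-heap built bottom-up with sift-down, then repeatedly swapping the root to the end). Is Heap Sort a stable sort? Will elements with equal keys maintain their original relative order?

Trace Heap Sort on the labeled array (the key is the number; the letter only tracks identity):
  Build max-heap: [7_A, 7_D, 2_C, 2_B]
  Swap root 7_A to index 3, re-heapify first 3 -> [7_D, 2_B, 2_C, 7_A]
  Swap root 7_D to index 2, re-heapify first 2 -> [2_C, 2_B, 7_D, 7_A]
  Swap root 2_C to index 1, re-heapify first 1 -> [2_B, 2_C, 7_D, 7_A]
Final order: [2_B, 2_C, 7_D, 7_A]
Equal keys:
  value 2: originally 2_B, 2_C; after sorting 2_B, 2_C -> order preserved
  value 7: originally 7_A, 7_D; after sorting 7_D, 7_A -> order changed
Equal keys were reordered, so Heap Sort is not stable: heap construction and root-to-end swaps move elements without regard to the original order of equal keys. (One such input is enough; an unstable sort may happen to preserve order on other inputs, but it gives no guarantee.)
Answer: Not stable


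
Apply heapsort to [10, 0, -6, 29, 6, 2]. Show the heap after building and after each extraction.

Build heap: [29, 10, 2, 0, 6, -6]
Extract 29: [10, 6, 2, 0, -6, 29]
Extract 10: [6, 0, 2, -6, 10, 29]
Extract 6: [2, 0, -6, 6, 10, 29]
Extract 2: [0, -6, 2, 6, 10, 29]
Extract 0: [-6, 0, 2, 6, 10, 29]


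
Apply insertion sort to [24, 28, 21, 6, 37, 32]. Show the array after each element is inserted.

First element 24 is already 'sorted'
Insert 28: shifted 0 elements -> [24, 28, 21, 6, 37, 32]
Insert 21: shifted 2 elements -> [21, 24, 28, 6, 37, 32]
Insert 6: shifted 3 elements -> [6, 21, 24, 28, 37, 32]
Insert 37: shifted 0 elements -> [6, 21, 24, 28, 37, 32]
Insert 32: shifted 1 elements -> [6, 21, 24, 28, 32, 37]


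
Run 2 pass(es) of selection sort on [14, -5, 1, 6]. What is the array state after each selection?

Pass 1: Select minimum -5 at index 1, swap -> [-5, 14, 1, 6]
Pass 2: Select minimum 1 at index 2, swap -> [-5, 1, 14, 6]


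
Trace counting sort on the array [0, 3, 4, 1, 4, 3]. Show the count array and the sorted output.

Count array: [1, 1, 0, 2, 2]
(count[i] = number of elements equal to i)
Cumulative count: [1, 2, 2, 4, 6]
Sorted: [0, 1, 3, 3, 4, 4]


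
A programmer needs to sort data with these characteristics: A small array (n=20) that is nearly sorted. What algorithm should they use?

Best choice: Insertion sort
Reason: Insertion sort is O(n) for nearly sorted arrays and has low overhead


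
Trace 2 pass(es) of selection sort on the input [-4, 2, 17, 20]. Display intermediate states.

Pass 1: Select minimum -4 at index 0, swap -> [-4, 2, 17, 20]
Pass 2: Select minimum 2 at index 1, swap -> [-4, 2, 17, 20]


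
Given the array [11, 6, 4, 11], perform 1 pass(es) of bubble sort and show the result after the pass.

After pass 1: [6, 4, 11, 11] (2 swaps)
Total swaps: 2


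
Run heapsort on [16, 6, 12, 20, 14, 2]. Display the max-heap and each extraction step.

Build heap: [20, 16, 12, 6, 14, 2]
Extract 20: [16, 14, 12, 6, 2, 20]
Extract 16: [14, 6, 12, 2, 16, 20]
Extract 14: [12, 6, 2, 14, 16, 20]
Extract 12: [6, 2, 12, 14, 16, 20]
Extract 6: [2, 6, 12, 14, 16, 20]


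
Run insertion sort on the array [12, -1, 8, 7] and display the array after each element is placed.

First element 12 is already 'sorted'
Insert -1: shifted 1 elements -> [-1, 12, 8, 7]
Insert 8: shifted 1 elements -> [-1, 8, 12, 7]
Insert 7: shifted 2 elements -> [-1, 7, 8, 12]


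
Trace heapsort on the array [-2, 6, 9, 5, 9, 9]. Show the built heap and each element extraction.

Build heap: [9, 6, 9, 5, -2, 9]
Extract 9: [9, 6, 9, 5, -2, 9]
Extract 9: [9, 6, -2, 5, 9, 9]
Extract 9: [6, 5, -2, 9, 9, 9]
Extract 6: [5, -2, 6, 9, 9, 9]
Extract 5: [-2, 5, 6, 9, 9, 9]


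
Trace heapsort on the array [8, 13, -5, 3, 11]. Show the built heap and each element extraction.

Build heap: [13, 11, -5, 3, 8]
Extract 13: [11, 8, -5, 3, 13]
Extract 11: [8, 3, -5, 11, 13]
Extract 8: [3, -5, 8, 11, 13]
Extract 3: [-5, 3, 8, 11, 13]


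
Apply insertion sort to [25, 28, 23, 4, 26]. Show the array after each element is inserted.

First element 25 is already 'sorted'
Insert 28: shifted 0 elements -> [25, 28, 23, 4, 26]
Insert 23: shifted 2 elements -> [23, 25, 28, 4, 26]
Insert 4: shifted 3 elements -> [4, 23, 25, 28, 26]
Insert 26: shifted 1 elements -> [4, 23, 25, 26, 28]


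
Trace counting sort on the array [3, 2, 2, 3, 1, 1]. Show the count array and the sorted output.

Count array: [0, 2, 2, 2]
(count[i] = number of elements equal to i)
Cumulative count: [0, 2, 4, 6]
Sorted: [1, 1, 2, 2, 3, 3]


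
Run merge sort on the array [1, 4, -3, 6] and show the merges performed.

Divide and conquer:
  Merge [1] + [4] -> [1, 4]
  Merge [-3] + [6] -> [-3, 6]
  Merge [1, 4] + [-3, 6] -> [-3, 1, 4, 6]


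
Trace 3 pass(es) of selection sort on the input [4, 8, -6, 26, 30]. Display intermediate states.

Pass 1: Select minimum -6 at index 2, swap -> [-6, 8, 4, 26, 30]
Pass 2: Select minimum 4 at index 2, swap -> [-6, 4, 8, 26, 30]
Pass 3: Select minimum 8 at index 2, swap -> [-6, 4, 8, 26, 30]


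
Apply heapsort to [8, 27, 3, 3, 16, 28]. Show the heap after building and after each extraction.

Build heap: [28, 27, 8, 3, 16, 3]
Extract 28: [27, 16, 8, 3, 3, 28]
Extract 27: [16, 3, 8, 3, 27, 28]
Extract 16: [8, 3, 3, 16, 27, 28]
Extract 8: [3, 3, 8, 16, 27, 28]
Extract 3: [3, 3, 8, 16, 27, 28]


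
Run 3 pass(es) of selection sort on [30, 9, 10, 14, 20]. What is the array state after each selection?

Pass 1: Select minimum 9 at index 1, swap -> [9, 30, 10, 14, 20]
Pass 2: Select minimum 10 at index 2, swap -> [9, 10, 30, 14, 20]
Pass 3: Select minimum 14 at index 3, swap -> [9, 10, 14, 30, 20]


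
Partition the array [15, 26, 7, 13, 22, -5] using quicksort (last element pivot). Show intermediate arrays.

Partition 1: pivot=-5 at index 0 -> [-5, 26, 7, 13, 22, 15]
Partition 2: pivot=15 at index 3 -> [-5, 7, 13, 15, 22, 26]
Partition 3: pivot=13 at index 2 -> [-5, 7, 13, 15, 22, 26]
Partition 4: pivot=26 at index 5 -> [-5, 7, 13, 15, 22, 26]


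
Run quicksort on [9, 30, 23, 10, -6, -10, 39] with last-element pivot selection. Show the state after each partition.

Partition 1: pivot=39 at index 6 -> [9, 30, 23, 10, -6, -10, 39]
Partition 2: pivot=-10 at index 0 -> [-10, 30, 23, 10, -6, 9, 39]
Partition 3: pivot=9 at index 2 -> [-10, -6, 9, 10, 30, 23, 39]
Partition 4: pivot=23 at index 4 -> [-10, -6, 9, 10, 23, 30, 39]


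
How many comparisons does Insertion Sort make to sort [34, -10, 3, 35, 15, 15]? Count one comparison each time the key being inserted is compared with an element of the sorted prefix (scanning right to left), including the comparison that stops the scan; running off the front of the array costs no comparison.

Insert -10: 34 > -10 (shift), reached front = 1 comparison(s) -> [-10, 34, 3, 35, 15, 15]
Insert 3: 34 > 3 (shift), -10 <= 3 (stop) = 2 comparison(s) -> [-10, 3, 34, 35, 15, 15]
Insert 35: 34 <= 35 (stop) = 1 comparison(s) -> [-10, 3, 34, 35, 15, 15]
Insert 15: 35 > 15 (shift), 34 > 15 (shift), 3 <= 15 (stop) = 3 comparison(s) -> [-10, 3, 15, 34, 35, 15]
Insert 15: 35 > 15 (shift), 34 > 15 (shift), 15 <= 15 (stop) = 3 comparison(s) -> [-10, 3, 15, 15, 34, 35]
Total comparisons: 1 + 2 + 1 + 3 + 3 = 10


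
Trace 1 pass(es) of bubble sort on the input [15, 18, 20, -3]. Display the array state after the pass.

After pass 1: [15, 18, -3, 20] (1 swaps)
Total swaps: 1


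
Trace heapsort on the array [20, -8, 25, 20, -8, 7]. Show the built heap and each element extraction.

Build heap: [25, 20, 20, -8, -8, 7]
Extract 25: [20, 7, 20, -8, -8, 25]
Extract 20: [20, 7, -8, -8, 20, 25]
Extract 20: [7, -8, -8, 20, 20, 25]
Extract 7: [-8, -8, 7, 20, 20, 25]
Extract -8: [-8, -8, 7, 20, 20, 25]


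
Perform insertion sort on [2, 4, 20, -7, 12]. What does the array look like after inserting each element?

First element 2 is already 'sorted'
Insert 4: shifted 0 elements -> [2, 4, 20, -7, 12]
Insert 20: shifted 0 elements -> [2, 4, 20, -7, 12]
Insert -7: shifted 3 elements -> [-7, 2, 4, 20, 12]
Insert 12: shifted 1 elements -> [-7, 2, 4, 12, 20]


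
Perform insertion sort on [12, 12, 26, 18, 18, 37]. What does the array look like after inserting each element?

First element 12 is already 'sorted'
Insert 12: shifted 0 elements -> [12, 12, 26, 18, 18, 37]
Insert 26: shifted 0 elements -> [12, 12, 26, 18, 18, 37]
Insert 18: shifted 1 elements -> [12, 12, 18, 26, 18, 37]
Insert 18: shifted 1 elements -> [12, 12, 18, 18, 26, 37]
Insert 37: shifted 0 elements -> [12, 12, 18, 18, 26, 37]


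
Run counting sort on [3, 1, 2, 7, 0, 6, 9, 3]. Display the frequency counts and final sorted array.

Count array: [1, 1, 1, 2, 0, 0, 1, 1, 0, 1]
(count[i] = number of elements equal to i)
Cumulative count: [1, 2, 3, 5, 5, 5, 6, 7, 7, 8]
Sorted: [0, 1, 2, 3, 3, 6, 7, 9]


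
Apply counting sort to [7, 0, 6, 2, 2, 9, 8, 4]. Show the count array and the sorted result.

Count array: [1, 0, 2, 0, 1, 0, 1, 1, 1, 1]
(count[i] = number of elements equal to i)
Cumulative count: [1, 1, 3, 3, 4, 4, 5, 6, 7, 8]
Sorted: [0, 2, 2, 4, 6, 7, 8, 9]


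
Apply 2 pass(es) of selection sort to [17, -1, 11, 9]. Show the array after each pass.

Pass 1: Select minimum -1 at index 1, swap -> [-1, 17, 11, 9]
Pass 2: Select minimum 9 at index 3, swap -> [-1, 9, 11, 17]


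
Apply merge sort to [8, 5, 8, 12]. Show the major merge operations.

Divide and conquer:
  Merge [8] + [5] -> [5, 8]
  Merge [8] + [12] -> [8, 12]
  Merge [5, 8] + [8, 12] -> [5, 8, 8, 12]


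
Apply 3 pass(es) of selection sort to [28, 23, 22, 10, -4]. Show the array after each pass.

Pass 1: Select minimum -4 at index 4, swap -> [-4, 23, 22, 10, 28]
Pass 2: Select minimum 10 at index 3, swap -> [-4, 10, 22, 23, 28]
Pass 3: Select minimum 22 at index 2, swap -> [-4, 10, 22, 23, 28]


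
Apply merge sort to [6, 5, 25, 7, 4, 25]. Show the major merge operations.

Divide and conquer:
  Merge [5] + [25] -> [5, 25]
  Merge [6] + [5, 25] -> [5, 6, 25]
  Merge [4] + [25] -> [4, 25]
  Merge [7] + [4, 25] -> [4, 7, 25]
  Merge [5, 6, 25] + [4, 7, 25] -> [4, 5, 6, 7, 25, 25]


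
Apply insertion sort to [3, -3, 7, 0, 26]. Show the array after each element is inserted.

First element 3 is already 'sorted'
Insert -3: shifted 1 elements -> [-3, 3, 7, 0, 26]
Insert 7: shifted 0 elements -> [-3, 3, 7, 0, 26]
Insert 0: shifted 2 elements -> [-3, 0, 3, 7, 26]
Insert 26: shifted 0 elements -> [-3, 0, 3, 7, 26]


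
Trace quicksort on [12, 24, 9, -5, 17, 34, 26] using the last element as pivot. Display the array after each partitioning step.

Partition 1: pivot=26 at index 5 -> [12, 24, 9, -5, 17, 26, 34]
Partition 2: pivot=17 at index 3 -> [12, 9, -5, 17, 24, 26, 34]
Partition 3: pivot=-5 at index 0 -> [-5, 9, 12, 17, 24, 26, 34]
Partition 4: pivot=12 at index 2 -> [-5, 9, 12, 17, 24, 26, 34]


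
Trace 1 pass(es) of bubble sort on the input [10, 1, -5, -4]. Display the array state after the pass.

After pass 1: [1, -5, -4, 10] (3 swaps)
Total swaps: 3


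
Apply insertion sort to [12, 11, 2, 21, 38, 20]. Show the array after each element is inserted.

First element 12 is already 'sorted'
Insert 11: shifted 1 elements -> [11, 12, 2, 21, 38, 20]
Insert 2: shifted 2 elements -> [2, 11, 12, 21, 38, 20]
Insert 21: shifted 0 elements -> [2, 11, 12, 21, 38, 20]
Insert 38: shifted 0 elements -> [2, 11, 12, 21, 38, 20]
Insert 20: shifted 2 elements -> [2, 11, 12, 20, 21, 38]


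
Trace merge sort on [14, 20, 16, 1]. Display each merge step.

Divide and conquer:
  Merge [14] + [20] -> [14, 20]
  Merge [16] + [1] -> [1, 16]
  Merge [14, 20] + [1, 16] -> [1, 14, 16, 20]


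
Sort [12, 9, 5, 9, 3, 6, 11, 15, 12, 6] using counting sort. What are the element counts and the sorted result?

Count array: [0, 0, 0, 1, 0, 1, 2, 0, 0, 2, 0, 1, 2, 0, 0, 1]
(count[i] = number of elements equal to i)
Cumulative count: [0, 0, 0, 1, 1, 2, 4, 4, 4, 6, 6, 7, 9, 9, 9, 10]
Sorted: [3, 5, 6, 6, 9, 9, 11, 12, 12, 15]


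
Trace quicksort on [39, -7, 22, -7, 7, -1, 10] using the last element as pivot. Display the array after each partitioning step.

Partition 1: pivot=10 at index 4 -> [-7, -7, 7, -1, 10, 39, 22]
Partition 2: pivot=-1 at index 2 -> [-7, -7, -1, 7, 10, 39, 22]
Partition 3: pivot=-7 at index 1 -> [-7, -7, -1, 7, 10, 39, 22]
Partition 4: pivot=22 at index 5 -> [-7, -7, -1, 7, 10, 22, 39]


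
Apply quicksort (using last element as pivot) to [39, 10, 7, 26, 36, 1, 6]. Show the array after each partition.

Partition 1: pivot=6 at index 1 -> [1, 6, 7, 26, 36, 39, 10]
Partition 2: pivot=10 at index 3 -> [1, 6, 7, 10, 36, 39, 26]
Partition 3: pivot=26 at index 4 -> [1, 6, 7, 10, 26, 39, 36]
Partition 4: pivot=36 at index 5 -> [1, 6, 7, 10, 26, 36, 39]


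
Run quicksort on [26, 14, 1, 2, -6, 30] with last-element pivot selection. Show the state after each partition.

Partition 1: pivot=30 at index 5 -> [26, 14, 1, 2, -6, 30]
Partition 2: pivot=-6 at index 0 -> [-6, 14, 1, 2, 26, 30]
Partition 3: pivot=26 at index 4 -> [-6, 14, 1, 2, 26, 30]
Partition 4: pivot=2 at index 2 -> [-6, 1, 2, 14, 26, 30]


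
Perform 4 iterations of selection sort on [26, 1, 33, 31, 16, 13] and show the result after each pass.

Pass 1: Select minimum 1 at index 1, swap -> [1, 26, 33, 31, 16, 13]
Pass 2: Select minimum 13 at index 5, swap -> [1, 13, 33, 31, 16, 26]
Pass 3: Select minimum 16 at index 4, swap -> [1, 13, 16, 31, 33, 26]
Pass 4: Select minimum 26 at index 5, swap -> [1, 13, 16, 26, 33, 31]


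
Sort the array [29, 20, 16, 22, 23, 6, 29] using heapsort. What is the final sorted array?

Build heap: [29, 23, 29, 22, 20, 6, 16]
Extract 29: [29, 23, 16, 22, 20, 6, 29]
Extract 29: [23, 22, 16, 6, 20, 29, 29]
Extract 23: [22, 20, 16, 6, 23, 29, 29]
Extract 22: [20, 6, 16, 22, 23, 29, 29]
Extract 20: [16, 6, 20, 22, 23, 29, 29]
Extract 16: [6, 16, 20, 22, 23, 29, 29]


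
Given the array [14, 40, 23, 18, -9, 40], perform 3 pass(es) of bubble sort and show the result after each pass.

After pass 1: [14, 23, 18, -9, 40, 40] (3 swaps)
After pass 2: [14, 18, -9, 23, 40, 40] (2 swaps)
After pass 3: [14, -9, 18, 23, 40, 40] (1 swaps)
Total swaps: 6


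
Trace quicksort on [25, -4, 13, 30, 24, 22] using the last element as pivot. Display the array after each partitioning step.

Partition 1: pivot=22 at index 2 -> [-4, 13, 22, 30, 24, 25]
Partition 2: pivot=13 at index 1 -> [-4, 13, 22, 30, 24, 25]
Partition 3: pivot=25 at index 4 -> [-4, 13, 22, 24, 25, 30]


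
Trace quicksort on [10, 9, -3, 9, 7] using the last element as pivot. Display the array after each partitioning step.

Partition 1: pivot=7 at index 1 -> [-3, 7, 10, 9, 9]
Partition 2: pivot=9 at index 3 -> [-3, 7, 9, 9, 10]


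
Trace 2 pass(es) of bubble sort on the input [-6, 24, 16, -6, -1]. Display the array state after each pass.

After pass 1: [-6, 16, -6, -1, 24] (3 swaps)
After pass 2: [-6, -6, -1, 16, 24] (2 swaps)
Total swaps: 5


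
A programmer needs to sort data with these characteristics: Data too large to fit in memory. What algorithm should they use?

Best choice: External merge sort
Reason: Minimizes disk I/O by sequential reads/writes


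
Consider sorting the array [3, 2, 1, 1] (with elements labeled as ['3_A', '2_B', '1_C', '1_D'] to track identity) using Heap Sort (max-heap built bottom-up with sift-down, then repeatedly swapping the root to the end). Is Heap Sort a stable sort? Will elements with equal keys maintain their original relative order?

Trace Heap Sort on the labeled array (the key is the number; the letter only tracks identity):
  Build max-heap: [3_A, 2_B, 1_C, 1_D]
  Swap root 3_A to index 3, re-heapify first 3 -> [2_B, 1_D, 1_C, 3_A]
  Swap root 2_B to index 2, re-heapify first 2 -> [1_C, 1_D, 2_B, 3_A]
  Swap root 1_C to index 1, re-heapify first 1 -> [1_D, 1_C, 2_B, 3_A]
Final order: [1_D, 1_C, 2_B, 3_A]
Equal keys:
  value 1: originally 1_C, 1_D; after sorting 1_D, 1_C -> order changed
Equal keys were reordered, so Heap Sort is not stable: heap construction and root-to-end swaps move elements without regard to the original order of equal keys. (One such input is enough; an unstable sort may happen to preserve order on other inputs, but it gives no guarantee.)
Answer: Not stable


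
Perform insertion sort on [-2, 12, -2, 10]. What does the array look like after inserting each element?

First element -2 is already 'sorted'
Insert 12: shifted 0 elements -> [-2, 12, -2, 10]
Insert -2: shifted 1 elements -> [-2, -2, 12, 10]
Insert 10: shifted 1 elements -> [-2, -2, 10, 12]


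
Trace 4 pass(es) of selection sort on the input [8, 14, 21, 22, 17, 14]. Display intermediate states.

Pass 1: Select minimum 8 at index 0, swap -> [8, 14, 21, 22, 17, 14]
Pass 2: Select minimum 14 at index 1, swap -> [8, 14, 21, 22, 17, 14]
Pass 3: Select minimum 14 at index 5, swap -> [8, 14, 14, 22, 17, 21]
Pass 4: Select minimum 17 at index 4, swap -> [8, 14, 14, 17, 22, 21]


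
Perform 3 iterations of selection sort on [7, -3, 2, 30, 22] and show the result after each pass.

Pass 1: Select minimum -3 at index 1, swap -> [-3, 7, 2, 30, 22]
Pass 2: Select minimum 2 at index 2, swap -> [-3, 2, 7, 30, 22]
Pass 3: Select minimum 7 at index 2, swap -> [-3, 2, 7, 30, 22]


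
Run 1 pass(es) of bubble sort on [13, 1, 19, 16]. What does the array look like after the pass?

After pass 1: [1, 13, 16, 19] (2 swaps)
Total swaps: 2


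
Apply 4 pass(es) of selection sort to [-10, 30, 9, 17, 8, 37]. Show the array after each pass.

Pass 1: Select minimum -10 at index 0, swap -> [-10, 30, 9, 17, 8, 37]
Pass 2: Select minimum 8 at index 4, swap -> [-10, 8, 9, 17, 30, 37]
Pass 3: Select minimum 9 at index 2, swap -> [-10, 8, 9, 17, 30, 37]
Pass 4: Select minimum 17 at index 3, swap -> [-10, 8, 9, 17, 30, 37]


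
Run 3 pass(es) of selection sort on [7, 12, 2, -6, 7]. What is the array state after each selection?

Pass 1: Select minimum -6 at index 3, swap -> [-6, 12, 2, 7, 7]
Pass 2: Select minimum 2 at index 2, swap -> [-6, 2, 12, 7, 7]
Pass 3: Select minimum 7 at index 3, swap -> [-6, 2, 7, 12, 7]


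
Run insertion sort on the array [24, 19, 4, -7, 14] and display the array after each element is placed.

First element 24 is already 'sorted'
Insert 19: shifted 1 elements -> [19, 24, 4, -7, 14]
Insert 4: shifted 2 elements -> [4, 19, 24, -7, 14]
Insert -7: shifted 3 elements -> [-7, 4, 19, 24, 14]
Insert 14: shifted 2 elements -> [-7, 4, 14, 19, 24]


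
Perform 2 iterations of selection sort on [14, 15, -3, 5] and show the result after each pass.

Pass 1: Select minimum -3 at index 2, swap -> [-3, 15, 14, 5]
Pass 2: Select minimum 5 at index 3, swap -> [-3, 5, 14, 15]


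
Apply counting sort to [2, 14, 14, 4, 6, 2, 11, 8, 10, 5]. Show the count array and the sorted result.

Count array: [0, 0, 2, 0, 1, 1, 1, 0, 1, 0, 1, 1, 0, 0, 2]
(count[i] = number of elements equal to i)
Cumulative count: [0, 0, 2, 2, 3, 4, 5, 5, 6, 6, 7, 8, 8, 8, 10]
Sorted: [2, 2, 4, 5, 6, 8, 10, 11, 14, 14]


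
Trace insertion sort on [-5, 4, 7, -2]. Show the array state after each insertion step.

First element -5 is already 'sorted'
Insert 4: shifted 0 elements -> [-5, 4, 7, -2]
Insert 7: shifted 0 elements -> [-5, 4, 7, -2]
Insert -2: shifted 2 elements -> [-5, -2, 4, 7]


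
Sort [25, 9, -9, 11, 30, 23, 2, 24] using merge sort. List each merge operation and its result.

Divide and conquer:
  Merge [25] + [9] -> [9, 25]
  Merge [-9] + [11] -> [-9, 11]
  Merge [9, 25] + [-9, 11] -> [-9, 9, 11, 25]
  Merge [30] + [23] -> [23, 30]
  Merge [2] + [24] -> [2, 24]
  Merge [23, 30] + [2, 24] -> [2, 23, 24, 30]
  Merge [-9, 9, 11, 25] + [2, 23, 24, 30] -> [-9, 2, 9, 11, 23, 24, 25, 30]


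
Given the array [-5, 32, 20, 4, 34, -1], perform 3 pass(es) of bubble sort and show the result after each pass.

After pass 1: [-5, 20, 4, 32, -1, 34] (3 swaps)
After pass 2: [-5, 4, 20, -1, 32, 34] (2 swaps)
After pass 3: [-5, 4, -1, 20, 32, 34] (1 swaps)
Total swaps: 6


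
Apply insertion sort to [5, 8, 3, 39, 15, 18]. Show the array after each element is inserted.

First element 5 is already 'sorted'
Insert 8: shifted 0 elements -> [5, 8, 3, 39, 15, 18]
Insert 3: shifted 2 elements -> [3, 5, 8, 39, 15, 18]
Insert 39: shifted 0 elements -> [3, 5, 8, 39, 15, 18]
Insert 15: shifted 1 elements -> [3, 5, 8, 15, 39, 18]
Insert 18: shifted 1 elements -> [3, 5, 8, 15, 18, 39]


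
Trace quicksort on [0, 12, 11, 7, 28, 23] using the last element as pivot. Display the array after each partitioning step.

Partition 1: pivot=23 at index 4 -> [0, 12, 11, 7, 23, 28]
Partition 2: pivot=7 at index 1 -> [0, 7, 11, 12, 23, 28]
Partition 3: pivot=12 at index 3 -> [0, 7, 11, 12, 23, 28]


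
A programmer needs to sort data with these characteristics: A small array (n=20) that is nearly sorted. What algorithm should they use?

Best choice: Insertion sort
Reason: Insertion sort is O(n) for nearly sorted arrays and has low overhead


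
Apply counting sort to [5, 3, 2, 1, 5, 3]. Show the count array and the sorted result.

Count array: [0, 1, 1, 2, 0, 2]
(count[i] = number of elements equal to i)
Cumulative count: [0, 1, 2, 4, 4, 6]
Sorted: [1, 2, 3, 3, 5, 5]


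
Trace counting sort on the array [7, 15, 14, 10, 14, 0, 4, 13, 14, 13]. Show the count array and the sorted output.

Count array: [1, 0, 0, 0, 1, 0, 0, 1, 0, 0, 1, 0, 0, 2, 3, 1]
(count[i] = number of elements equal to i)
Cumulative count: [1, 1, 1, 1, 2, 2, 2, 3, 3, 3, 4, 4, 4, 6, 9, 10]
Sorted: [0, 4, 7, 10, 13, 13, 14, 14, 14, 15]


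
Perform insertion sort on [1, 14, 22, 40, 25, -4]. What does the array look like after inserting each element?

First element 1 is already 'sorted'
Insert 14: shifted 0 elements -> [1, 14, 22, 40, 25, -4]
Insert 22: shifted 0 elements -> [1, 14, 22, 40, 25, -4]
Insert 40: shifted 0 elements -> [1, 14, 22, 40, 25, -4]
Insert 25: shifted 1 elements -> [1, 14, 22, 25, 40, -4]
Insert -4: shifted 5 elements -> [-4, 1, 14, 22, 25, 40]


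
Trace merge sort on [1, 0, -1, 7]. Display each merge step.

Divide and conquer:
  Merge [1] + [0] -> [0, 1]
  Merge [-1] + [7] -> [-1, 7]
  Merge [0, 1] + [-1, 7] -> [-1, 0, 1, 7]


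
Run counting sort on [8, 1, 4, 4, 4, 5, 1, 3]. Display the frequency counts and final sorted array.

Count array: [0, 2, 0, 1, 3, 1, 0, 0, 1]
(count[i] = number of elements equal to i)
Cumulative count: [0, 2, 2, 3, 6, 7, 7, 7, 8]
Sorted: [1, 1, 3, 4, 4, 4, 5, 8]


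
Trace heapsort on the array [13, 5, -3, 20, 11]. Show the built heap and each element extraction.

Build heap: [20, 13, -3, 5, 11]
Extract 20: [13, 11, -3, 5, 20]
Extract 13: [11, 5, -3, 13, 20]
Extract 11: [5, -3, 11, 13, 20]
Extract 5: [-3, 5, 11, 13, 20]


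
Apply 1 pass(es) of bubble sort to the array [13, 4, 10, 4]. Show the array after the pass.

After pass 1: [4, 10, 4, 13] (3 swaps)
Total swaps: 3
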